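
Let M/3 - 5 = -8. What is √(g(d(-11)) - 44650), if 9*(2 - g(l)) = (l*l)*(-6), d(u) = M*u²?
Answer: 13*√4414 ≈ 863.69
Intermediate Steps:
M = -9 (M = 15 + 3*(-8) = 15 - 24 = -9)
d(u) = -9*u²
g(l) = 2 + 2*l²/3 (g(l) = 2 - l*l*(-6)/9 = 2 - l²*(-6)/9 = 2 - (-2)*l²/3 = 2 + 2*l²/3)
√(g(d(-11)) - 44650) = √((2 + 2*(-9*(-11)²)²/3) - 44650) = √((2 + 2*(-9*121)²/3) - 44650) = √((2 + (⅔)*(-1089)²) - 44650) = √((2 + (⅔)*1185921) - 44650) = √((2 + 790614) - 44650) = √(790616 - 44650) = √745966 = 13*√4414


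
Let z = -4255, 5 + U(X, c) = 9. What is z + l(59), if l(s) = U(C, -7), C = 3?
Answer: -4251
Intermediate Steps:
U(X, c) = 4 (U(X, c) = -5 + 9 = 4)
l(s) = 4
z + l(59) = -4255 + 4 = -4251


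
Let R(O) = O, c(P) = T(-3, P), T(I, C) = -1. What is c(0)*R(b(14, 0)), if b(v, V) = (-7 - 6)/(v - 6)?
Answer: 13/8 ≈ 1.6250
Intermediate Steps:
b(v, V) = -13/(-6 + v)
c(P) = -1
c(0)*R(b(14, 0)) = -(-13)/(-6 + 14) = -(-13)/8 = -1*(-13/8) = 13/8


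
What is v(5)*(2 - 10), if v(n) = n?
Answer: -40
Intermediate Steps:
v(5)*(2 - 10) = 5*(2 - 10) = 5*(-8) = -40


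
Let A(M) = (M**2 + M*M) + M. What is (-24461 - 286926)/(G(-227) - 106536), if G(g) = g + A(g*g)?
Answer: -311387/5310420448 ≈ -5.8637e-5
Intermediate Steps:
A(M) = M + 2*M**2 (A(M) = (M**2 + M**2) + M = 2*M**2 + M = M + 2*M**2)
G(g) = g + g**2*(1 + 2*g**2) (G(g) = g + (g*g)*(1 + 2*(g*g)) = g + g**2*(1 + 2*g**2))
(-24461 - 286926)/(G(-227) - 106536) = (-24461 - 286926)/(-227*(1 - 227 + 2*(-227)**3) - 106536) = -311387/(-227*(1 - 227 + 2*(-11697083)) - 106536) = -311387/(-227*(1 - 227 - 23394166) - 106536) = -311387/(-227*(-23394392) - 106536) = -311387/(5310526984 - 106536) = -311387/5310420448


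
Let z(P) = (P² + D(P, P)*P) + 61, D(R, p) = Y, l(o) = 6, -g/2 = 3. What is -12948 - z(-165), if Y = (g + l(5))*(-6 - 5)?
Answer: -40234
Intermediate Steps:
g = -6 (g = -2*3 = -6)
Y = 0 (Y = (-6 + 6)*(-6 - 5) = 0*(-11) = 0)
D(R, p) = 0
z(P) = 61 + P² (z(P) = (P² + 0*P) + 61 = (P² + 0) + 61 = P² + 61 = 61 + P²)
-12948 - z(-165) = -12948 - (61 + (-165)²) = -12948 - (61 + 27225) = -12948 - 1*27286 = -12948 - 27286 = -40234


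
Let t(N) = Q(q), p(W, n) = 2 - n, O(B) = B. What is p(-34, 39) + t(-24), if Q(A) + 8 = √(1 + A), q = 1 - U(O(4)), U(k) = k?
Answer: -45 + I*√2 ≈ -45.0 + 1.4142*I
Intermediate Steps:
q = -3 (q = 1 - 1*4 = 1 - 4 = -3)
Q(A) = -8 + √(1 + A)
t(N) = -8 + I*√2 (t(N) = -8 + √(1 - 3) = -8 + √(-2) = -8 + I*√2)
p(-34, 39) + t(-24) = (2 - 1*39) + (-8 + I*√2) = (2 - 39) + (-8 + I*√2) = -37 + (-8 + I*√2) = -45 + I*√2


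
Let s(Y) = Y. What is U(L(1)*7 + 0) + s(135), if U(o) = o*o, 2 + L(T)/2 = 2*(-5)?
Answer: 28359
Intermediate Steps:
L(T) = -24 (L(T) = -4 + 2*(2*(-5)) = -4 + 2*(-10) = -4 - 20 = -24)
U(o) = o**2
U(L(1)*7 + 0) + s(135) = (-24*7 + 0)**2 + 135 = (-168 + 0)**2 + 135 = (-168)**2 + 135 = 28224 + 135 = 28359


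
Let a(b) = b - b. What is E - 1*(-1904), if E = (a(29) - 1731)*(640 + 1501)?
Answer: -3704167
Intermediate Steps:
a(b) = 0
E = -3706071 (E = (0 - 1731)*(640 + 1501) = -1731*2141 = -3706071)
E - 1*(-1904) = -3706071 - 1*(-1904) = -3706071 + 1904 = -3704167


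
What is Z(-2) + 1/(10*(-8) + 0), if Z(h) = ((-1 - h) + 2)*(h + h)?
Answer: -961/80 ≈ -12.012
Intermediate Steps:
Z(h) = 2*h*(1 - h) (Z(h) = (1 - h)*(2*h) = 2*h*(1 - h))
Z(-2) + 1/(10*(-8) + 0) = 2*(-2)*(1 - 1*(-2)) + 1/(10*(-8) + 0) = 2*(-2)*(1 + 2) + 1/(-80 + 0) = 2*(-2)*3 + 1/(-80) = -12 - 1/80 = -961/80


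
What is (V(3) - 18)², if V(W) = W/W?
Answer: 289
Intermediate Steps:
V(W) = 1
(V(3) - 18)² = (1 - 18)² = (-17)² = 289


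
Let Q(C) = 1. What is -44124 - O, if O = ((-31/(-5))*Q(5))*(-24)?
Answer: -219876/5 ≈ -43975.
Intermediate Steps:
O = -744/5 (O = (-31/(-5)*1)*(-24) = (-31*(-⅕)*1)*(-24) = ((31/5)*1)*(-24) = (31/5)*(-24) = -744/5 ≈ -148.80)
-44124 - O = -44124 - 1*(-744/5) = -44124 + 744/5 = -219876/5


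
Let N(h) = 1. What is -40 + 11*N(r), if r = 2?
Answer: -29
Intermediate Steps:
-40 + 11*N(r) = -40 + 11*1 = -40 + 11 = -29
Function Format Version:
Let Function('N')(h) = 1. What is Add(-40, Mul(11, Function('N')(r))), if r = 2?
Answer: -29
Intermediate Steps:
Add(-40, Mul(11, Function('N')(r))) = Add(-40, Mul(11, 1)) = Add(-40, 11) = -29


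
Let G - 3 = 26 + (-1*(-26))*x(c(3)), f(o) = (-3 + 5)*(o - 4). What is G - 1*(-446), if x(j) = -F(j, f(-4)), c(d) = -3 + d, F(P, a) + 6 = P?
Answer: 631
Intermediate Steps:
f(o) = -8 + 2*o (f(o) = 2*(-4 + o) = -8 + 2*o)
F(P, a) = -6 + P
x(j) = 6 - j (x(j) = -(-6 + j) = 6 - j)
G = 185 (G = 3 + (26 + (-1*(-26))*(6 - (-3 + 3))) = 3 + (26 + 26*(6 - 1*0)) = 3 + (26 + 26*(6 + 0)) = 3 + (26 + 26*6) = 3 + (26 + 156) = 3 + 182 = 185)
G - 1*(-446) = 185 - 1*(-446) = 185 + 446 = 631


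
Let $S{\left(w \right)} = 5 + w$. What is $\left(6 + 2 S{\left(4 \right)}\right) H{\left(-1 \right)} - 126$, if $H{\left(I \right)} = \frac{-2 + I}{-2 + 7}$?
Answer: $- \frac{702}{5} \approx -140.4$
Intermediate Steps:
$H{\left(I \right)} = - \frac{2}{5} + \frac{I}{5}$ ($H{\left(I \right)} = \frac{-2 + I}{5} = \left(-2 + I\right) \frac{1}{5} = - \frac{2}{5} + \frac{I}{5}$)
$\left(6 + 2 S{\left(4 \right)}\right) H{\left(-1 \right)} - 126 = \left(6 + 2 \left(5 + 4\right)\right) \left(- \frac{2}{5} + \frac{1}{5} \left(-1\right)\right) - 126 = \left(6 + 2 \cdot 9\right) \left(- \frac{2}{5} - \frac{1}{5}\right) - 126 = \left(6 + 18\right) \left(- \frac{3}{5}\right) - 126 = 24 \left(- \frac{3}{5}\right) - 126 = - \frac{72}{5} - 126 = - \frac{702}{5}$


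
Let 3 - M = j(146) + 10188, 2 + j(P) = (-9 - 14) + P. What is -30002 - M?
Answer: -19696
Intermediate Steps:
j(P) = -25 + P (j(P) = -2 + ((-9 - 14) + P) = -2 + (-23 + P) = -25 + P)
M = -10306 (M = 3 - ((-25 + 146) + 10188) = 3 - (121 + 10188) = 3 - 1*10309 = 3 - 10309 = -10306)
-30002 - M = -30002 - 1*(-10306) = -30002 + 10306 = -19696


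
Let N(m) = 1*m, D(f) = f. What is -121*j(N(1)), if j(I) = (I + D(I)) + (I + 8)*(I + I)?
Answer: -2420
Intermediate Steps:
N(m) = m
j(I) = 2*I + 2*I*(8 + I) (j(I) = (I + I) + (I + 8)*(I + I) = 2*I + (8 + I)*(2*I) = 2*I + 2*I*(8 + I))
-121*j(N(1)) = -242*(9 + 1) = -242*10 = -121*20 = -2420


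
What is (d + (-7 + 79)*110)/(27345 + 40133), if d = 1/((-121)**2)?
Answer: 115956721/987945398 ≈ 0.11737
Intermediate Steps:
d = 1/14641 ≈ 6.8301e-5
(d + (-7 + 79)*110)/(27345 + 40133) = (1/14641 + (-7 + 79)*110)/(27345 + 40133) = (1/14641 + 72*110)/67478 = (1/14641 + 7920)*(1/67478) = (115956721/14641)*(1/67478) = 115956721/987945398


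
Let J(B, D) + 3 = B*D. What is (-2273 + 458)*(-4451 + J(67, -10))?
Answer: 9300060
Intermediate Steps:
J(B, D) = -3 + B*D
(-2273 + 458)*(-4451 + J(67, -10)) = (-2273 + 458)*(-4451 + (-3 + 67*(-10))) = -1815*(-4451 + (-3 - 670)) = -1815*(-4451 - 673) = -1815*(-5124) = 9300060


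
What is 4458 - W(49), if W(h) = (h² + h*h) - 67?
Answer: -277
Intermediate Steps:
W(h) = -67 + 2*h² (W(h) = (h² + h²) - 67 = 2*h² - 67 = -67 + 2*h²)
4458 - W(49) = 4458 - (-67 + 2*49²) = 4458 - (-67 + 2*2401) = 4458 - (-67 + 4802) = 4458 - 1*4735 = 4458 - 4735 = -277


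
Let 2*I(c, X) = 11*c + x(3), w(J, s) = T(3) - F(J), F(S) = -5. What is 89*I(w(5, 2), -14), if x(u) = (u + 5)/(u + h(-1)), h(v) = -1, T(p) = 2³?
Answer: 13083/2 ≈ 6541.5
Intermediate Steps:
T(p) = 8
x(u) = (5 + u)/(-1 + u) (x(u) = (u + 5)/(u - 1) = (5 + u)/(-1 + u))
w(J, s) = 13 (w(J, s) = 8 - 1*(-5) = 8 + 5 = 13)
I(c, X) = 2 + 11*c/2 (I(c, X) = (11*c + (5 + 3)/(-1 + 3))/2 = (11*c + 8/2)/2 = (11*c + (½)*8)/2 = (11*c + 4)/2 = (4 + 11*c)/2 = 2 + 11*c/2)
89*I(w(5, 2), -14) = 89*(2 + (11/2)*13) = 89*(2 + 143/2) = 89*(147/2) = 13083/2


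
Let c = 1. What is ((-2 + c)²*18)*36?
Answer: 648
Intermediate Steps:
((-2 + c)²*18)*36 = ((-2 + 1)²*18)*36 = ((-1)²*18)*36 = (1*18)*36 = 18*36 = 648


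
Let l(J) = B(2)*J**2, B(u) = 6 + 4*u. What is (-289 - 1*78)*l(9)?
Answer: -416178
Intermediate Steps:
l(J) = 14*J**2 (l(J) = (6 + 4*2)*J**2 = (6 + 8)*J**2 = 14*J**2)
(-289 - 1*78)*l(9) = (-289 - 1*78)*(14*9**2) = (-289 - 78)*(14*81) = -367*1134 = -416178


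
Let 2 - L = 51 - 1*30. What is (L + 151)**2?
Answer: 17424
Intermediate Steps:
L = -19 (L = 2 - (51 - 1*30) = 2 - (51 - 30) = 2 - 1*21 = 2 - 21 = -19)
(L + 151)**2 = (-19 + 151)**2 = 132**2 = 17424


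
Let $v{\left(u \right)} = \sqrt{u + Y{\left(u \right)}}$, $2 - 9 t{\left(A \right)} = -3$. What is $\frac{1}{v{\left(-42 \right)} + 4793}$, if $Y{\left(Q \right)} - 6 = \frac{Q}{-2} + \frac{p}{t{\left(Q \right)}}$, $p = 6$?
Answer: $\frac{23965}{114864266} - \frac{i \sqrt{105}}{114864266} \approx 0.00020864 - 8.9209 \cdot 10^{-8} i$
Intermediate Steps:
$t{\left(A \right)} = \frac{5}{9}$ ($t{\left(A \right)} = \frac{2}{9} - - \frac{1}{3} = \frac{2}{9} + \frac{1}{3} = \frac{5}{9}$)
$Y{\left(Q \right)} = \frac{84}{5} - \frac{Q}{2}$ ($Y{\left(Q \right)} = 6 + \left(\frac{Q}{-2} + \frac{6}{\frac{5}{9}}\right) = 6 + \left(Q \left(- \frac{1}{2}\right) + 6 \cdot \frac{9}{5}\right) = 6 - \left(- \frac{54}{5} + \frac{Q}{2}\right) = \frac{84}{5} - \frac{Q}{2}$)
$v{\left(u \right)} = \sqrt{\frac{84}{5} + \frac{u}{2}}$ ($v{\left(u \right)} = \sqrt{u - \left(- \frac{84}{5} + \frac{u}{2}\right)} = \sqrt{\frac{84}{5} + \frac{u}{2}}$)
$\frac{1}{v{\left(-42 \right)} + 4793} = \frac{1}{\frac{\sqrt{1680 + 50 \left(-42\right)}}{10} + 4793} = \frac{1}{\frac{\sqrt{1680 - 2100}}{10} + 4793} = \frac{1}{\frac{\sqrt{-420}}{10} + 4793} = \frac{1}{\frac{2 i \sqrt{105}}{10} + 4793} = \frac{1}{\frac{i \sqrt{105}}{5} + 4793} = \frac{1}{4793 + \frac{i \sqrt{105}}{5}}$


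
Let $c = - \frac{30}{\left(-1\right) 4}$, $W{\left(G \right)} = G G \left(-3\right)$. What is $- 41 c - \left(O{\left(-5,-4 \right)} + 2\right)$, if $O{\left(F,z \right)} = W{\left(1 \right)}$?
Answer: $- \frac{613}{2} \approx -306.5$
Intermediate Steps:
$W{\left(G \right)} = - 3 G^{2}$ ($W{\left(G \right)} = G^{2} \left(-3\right) = - 3 G^{2}$)
$O{\left(F,z \right)} = -3$ ($O{\left(F,z \right)} = - 3 \cdot 1^{2} = \left(-3\right) 1 = -3$)
$c = \frac{15}{2}$ ($c = - \frac{30}{-4} = \left(-30\right) \left(- \frac{1}{4}\right) = \frac{15}{2} \approx 7.5$)
$- 41 c - \left(O{\left(-5,-4 \right)} + 2\right) = \left(-41\right) \frac{15}{2} - \left(-3 + 2\right) = - \frac{615}{2} - -1 = - \frac{615}{2} + 1 = - \frac{613}{2}$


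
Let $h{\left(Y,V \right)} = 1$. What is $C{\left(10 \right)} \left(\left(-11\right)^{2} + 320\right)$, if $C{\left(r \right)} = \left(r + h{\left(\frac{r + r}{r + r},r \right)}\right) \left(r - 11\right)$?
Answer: $-4851$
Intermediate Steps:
$C{\left(r \right)} = \left(1 + r\right) \left(-11 + r\right)$ ($C{\left(r \right)} = \left(r + 1\right) \left(r - 11\right) = \left(1 + r\right) \left(-11 + r\right)$)
$C{\left(10 \right)} \left(\left(-11\right)^{2} + 320\right) = \left(-11 + 10^{2} - 100\right) \left(\left(-11\right)^{2} + 320\right) = \left(-11 + 100 - 100\right) \left(121 + 320\right) = \left(-11\right) 441 = -4851$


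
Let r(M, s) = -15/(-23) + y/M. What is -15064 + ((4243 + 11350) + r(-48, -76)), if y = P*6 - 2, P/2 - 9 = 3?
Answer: 290735/552 ≈ 526.69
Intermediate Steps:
P = 24 (P = 18 + 2*3 = 18 + 6 = 24)
y = 142 (y = 24*6 - 2 = 144 - 2 = 142)
r(M, s) = 15/23 + 142/M (r(M, s) = -15/(-23) + 142/M = -15*(-1/23) + 142/M = 15/23 + 142/M)
-15064 + ((4243 + 11350) + r(-48, -76)) = -15064 + ((4243 + 11350) + (15/23 + 142/(-48))) = -15064 + (15593 + (15/23 + 142*(-1/48))) = -15064 + (15593 + (15/23 - 71/24)) = -15064 + (15593 - 1273/552) = -15064 + 8606063/552 = 290735/552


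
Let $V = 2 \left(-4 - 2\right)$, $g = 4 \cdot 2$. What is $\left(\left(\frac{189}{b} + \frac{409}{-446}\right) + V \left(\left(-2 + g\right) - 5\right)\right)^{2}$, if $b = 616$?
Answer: $\frac{61237936369}{385101376} \approx 159.02$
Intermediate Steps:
$g = 8$
$V = -12$ ($V = 2 \left(-6\right) = -12$)
$\left(\left(\frac{189}{b} + \frac{409}{-446}\right) + V \left(\left(-2 + g\right) - 5\right)\right)^{2} = \left(\left(\frac{189}{616} + \frac{409}{-446}\right) - 12 \left(\left(-2 + 8\right) - 5\right)\right)^{2} = \left(\left(189 \cdot \frac{1}{616} + 409 \left(- \frac{1}{446}\right)\right) - 12 \left(6 - 5\right)\right)^{2} = \left(\left(\frac{27}{88} - \frac{409}{446}\right) - 12\right)^{2} = \left(- \frac{11975}{19624} - 12\right)^{2} = \left(- \frac{247463}{19624}\right)^{2} = \frac{61237936369}{385101376}$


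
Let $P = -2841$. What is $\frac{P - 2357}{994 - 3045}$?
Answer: $\frac{5198}{2051} \approx 2.5344$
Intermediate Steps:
$\frac{P - 2357}{994 - 3045} = \frac{-2841 - 2357}{994 - 3045} = - \frac{5198}{-2051} = \left(-5198\right) \left(- \frac{1}{2051}\right) = \frac{5198}{2051}$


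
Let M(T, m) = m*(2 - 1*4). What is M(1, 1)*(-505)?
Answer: 1010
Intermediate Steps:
M(T, m) = -2*m (M(T, m) = m*(2 - 4) = m*(-2) = -2*m)
M(1, 1)*(-505) = -2*1*(-505) = -2*(-505) = 1010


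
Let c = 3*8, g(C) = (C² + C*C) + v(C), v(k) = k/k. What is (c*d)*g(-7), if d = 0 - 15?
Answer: -35640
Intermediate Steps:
v(k) = 1
g(C) = 1 + 2*C² (g(C) = (C² + C*C) + 1 = (C² + C²) + 1 = 2*C² + 1 = 1 + 2*C²)
c = 24
d = -15
(c*d)*g(-7) = (24*(-15))*(1 + 2*(-7)²) = -360*(1 + 2*49) = -360*(1 + 98) = -360*99 = -35640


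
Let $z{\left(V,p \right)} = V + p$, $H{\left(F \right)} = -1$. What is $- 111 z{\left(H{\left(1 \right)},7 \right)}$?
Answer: $-666$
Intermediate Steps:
$- 111 z{\left(H{\left(1 \right)},7 \right)} = - 111 \left(-1 + 7\right) = \left(-111\right) 6 = -666$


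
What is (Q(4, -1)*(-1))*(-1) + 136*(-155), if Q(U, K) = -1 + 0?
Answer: -21081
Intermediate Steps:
Q(U, K) = -1
(Q(4, -1)*(-1))*(-1) + 136*(-155) = -1*(-1)*(-1) + 136*(-155) = 1*(-1) - 21080 = -1 - 21080 = -21081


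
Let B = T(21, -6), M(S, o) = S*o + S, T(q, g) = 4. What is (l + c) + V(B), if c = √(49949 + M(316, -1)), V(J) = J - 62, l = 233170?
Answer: 233112 + √49949 ≈ 2.3334e+5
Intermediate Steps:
M(S, o) = S + S*o
B = 4
V(J) = -62 + J
c = √49949 (c = √(49949 + 316*(1 - 1)) = √(49949 + 316*0) = √(49949 + 0) = √49949 ≈ 223.49)
(l + c) + V(B) = (233170 + √49949) + (-62 + 4) = (233170 + √49949) - 58 = 233112 + √49949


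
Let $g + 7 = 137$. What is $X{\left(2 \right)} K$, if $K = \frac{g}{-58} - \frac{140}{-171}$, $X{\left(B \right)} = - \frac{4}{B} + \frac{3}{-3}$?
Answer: $\frac{7055}{1653} \approx 4.268$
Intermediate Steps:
$g = 130$ ($g = -7 + 137 = 130$)
$X{\left(B \right)} = -1 - \frac{4}{B}$ ($X{\left(B \right)} = - \frac{4}{B} + 3 \left(- \frac{1}{3}\right) = - \frac{4}{B} - 1 = -1 - \frac{4}{B}$)
$K = - \frac{7055}{4959}$ ($K = \frac{130}{-58} - \frac{140}{-171} = 130 \left(- \frac{1}{58}\right) - - \frac{140}{171} = - \frac{65}{29} + \frac{140}{171} = - \frac{7055}{4959} \approx -1.4227$)
$X{\left(2 \right)} K = \frac{-4 - 2}{2} \left(- \frac{7055}{4959}\right) = \frac{1}{2} \left(-6\right) \left(- \frac{7055}{4959}\right) = \left(-3\right) \left(- \frac{7055}{4959}\right) = \frac{7055}{1653}$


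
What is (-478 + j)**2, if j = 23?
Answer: 207025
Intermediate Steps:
(-478 + j)**2 = (-478 + 23)**2 = (-455)**2 = 207025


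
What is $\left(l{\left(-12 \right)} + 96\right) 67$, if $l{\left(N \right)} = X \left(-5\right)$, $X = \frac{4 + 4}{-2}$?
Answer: $7772$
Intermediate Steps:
$X = -4$ ($X = 8 \left(- \frac{1}{2}\right) = -4$)
$l{\left(N \right)} = 20$ ($l{\left(N \right)} = \left(-4\right) \left(-5\right) = 20$)
$\left(l{\left(-12 \right)} + 96\right) 67 = \left(20 + 96\right) 67 = 116 \cdot 67 = 7772$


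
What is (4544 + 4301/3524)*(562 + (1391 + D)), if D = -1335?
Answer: 4949363313/1762 ≈ 2.8089e+6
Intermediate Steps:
(4544 + 4301/3524)*(562 + (1391 + D)) = (4544 + 4301/3524)*(562 + (1391 - 1335)) = (4544 + 4301*(1/3524))*(562 + 56) = (4544 + 4301/3524)*618 = (16017357/3524)*618 = 4949363313/1762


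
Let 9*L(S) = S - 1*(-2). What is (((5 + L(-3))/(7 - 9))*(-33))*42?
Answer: 3388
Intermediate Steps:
L(S) = 2/9 + S/9 (L(S) = (S - 1*(-2))/9 = (S + 2)/9 = (2 + S)/9 = 2/9 + S/9)
(((5 + L(-3))/(7 - 9))*(-33))*42 = (((5 + (2/9 + (⅑)*(-3)))/(7 - 9))*(-33))*42 = (((5 + (2/9 - ⅓))/(-2))*(-33))*42 = (((5 - ⅑)*(-½))*(-33))*42 = (((44/9)*(-½))*(-33))*42 = -22/9*(-33)*42 = (242/3)*42 = 3388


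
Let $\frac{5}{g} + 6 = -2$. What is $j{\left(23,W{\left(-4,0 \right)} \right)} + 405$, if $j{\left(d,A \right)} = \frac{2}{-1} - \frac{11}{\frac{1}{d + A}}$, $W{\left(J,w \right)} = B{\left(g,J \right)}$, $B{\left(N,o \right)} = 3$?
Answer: $117$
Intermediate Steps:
$g = - \frac{5}{8}$ ($g = \frac{5}{-6 - 2} = \frac{5}{-8} = 5 \left(- \frac{1}{8}\right) = - \frac{5}{8} \approx -0.625$)
$W{\left(J,w \right)} = 3$
$j{\left(d,A \right)} = -2 - 11 A - 11 d$ ($j{\left(d,A \right)} = 2 \left(-1\right) - \frac{11}{\frac{1}{A + d}} = -2 - 11 \left(A + d\right) = -2 - \left(11 A + 11 d\right) = -2 - 11 A - 11 d$)
$j{\left(23,W{\left(-4,0 \right)} \right)} + 405 = \left(-2 - 33 - 253\right) + 405 = -288 + 405 = 117$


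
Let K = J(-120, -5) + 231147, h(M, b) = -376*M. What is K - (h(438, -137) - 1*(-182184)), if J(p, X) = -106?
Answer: 213545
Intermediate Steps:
K = 231041 (K = -106 + 231147 = 231041)
K - (h(438, -137) - 1*(-182184)) = 231041 - (-376*438 - 1*(-182184)) = 231041 - (-164688 + 182184) = 231041 - 1*17496 = 231041 - 17496 = 213545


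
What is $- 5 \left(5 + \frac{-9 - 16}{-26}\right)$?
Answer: $- \frac{775}{26} \approx -29.808$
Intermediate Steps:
$- 5 \left(5 + \frac{-9 - 16}{-26}\right) = - 5 \left(5 + \left(-9 - 16\right) \left(- \frac{1}{26}\right)\right) = - 5 \left(5 - - \frac{25}{26}\right) = - 5 \left(5 + \frac{25}{26}\right) = \left(-5\right) \frac{155}{26} = - \frac{775}{26}$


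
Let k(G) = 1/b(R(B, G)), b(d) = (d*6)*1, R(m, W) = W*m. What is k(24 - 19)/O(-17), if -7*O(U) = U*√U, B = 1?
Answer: -7*I*√17/8670 ≈ -0.0033289*I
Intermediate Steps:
O(U) = -U^(3/2)/7 (O(U) = -U*√U/7 = -U^(3/2)/7)
b(d) = 6*d (b(d) = (6*d)*1 = 6*d)
k(G) = 1/(6*G) (k(G) = 1/(6*(G*1)) = 1/(6*G))
k(24 - 19)/O(-17) = (1/(6*(24 - 19)))/((-(-17)*I*√17/7)) = ((⅙)/5)/((-(-17)*I*√17/7)) = ((⅙)*(⅕))/((17*I*√17/7)) = (-7*I*√17/289)/30 = -7*I*√17/8670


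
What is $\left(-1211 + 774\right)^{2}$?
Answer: $190969$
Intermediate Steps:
$\left(-1211 + 774\right)^{2} = \left(-437\right)^{2} = 190969$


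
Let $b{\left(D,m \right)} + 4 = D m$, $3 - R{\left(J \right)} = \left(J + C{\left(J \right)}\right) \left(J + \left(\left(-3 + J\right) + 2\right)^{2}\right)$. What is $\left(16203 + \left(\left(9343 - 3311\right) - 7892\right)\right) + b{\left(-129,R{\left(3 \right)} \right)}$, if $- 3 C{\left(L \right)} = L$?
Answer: $15758$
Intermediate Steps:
$C{\left(L \right)} = - \frac{L}{3}$
$R{\left(J \right)} = 3 - \frac{2 J \left(J + \left(-1 + J\right)^{2}\right)}{3}$ ($R{\left(J \right)} = 3 - \left(J - \frac{J}{3}\right) \left(J + \left(\left(-3 + J\right) + 2\right)^{2}\right) = 3 - \frac{2 J}{3} \left(J + \left(-1 + J\right)^{2}\right) = 3 - \frac{2 J \left(J + \left(-1 + J\right)^{2}\right)}{3}$)
$b{\left(D,m \right)} = -4 + D m$
$\left(16203 + \left(\left(9343 - 3311\right) - 7892\right)\right) + b{\left(-129,R{\left(3 \right)} \right)} = \left(16203 + \left(\left(9343 - 3311\right) - 7892\right)\right) - \left(4 + 129 \left(3 - \frac{2 \cdot 3^{2}}{3} - 2 \left(-1 + 3\right)^{2}\right)\right) = \left(16203 + \left(6032 - 7892\right)\right) - \left(4 + 129 \left(3 - 6 - 2 \cdot 2^{2}\right)\right) = \left(16203 - 1860\right) - \left(4 + 129 \left(3 - 6 - 2 \cdot 4\right)\right) = 14343 - \left(4 + 129 \left(3 - 6 - 8\right)\right) = 14343 - -1415 = 14343 + \left(-4 + 1419\right) = 14343 + 1415 = 15758$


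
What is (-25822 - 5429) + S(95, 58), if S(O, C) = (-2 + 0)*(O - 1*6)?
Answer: -31429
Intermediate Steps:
S(O, C) = 12 - 2*O (S(O, C) = -2*(O - 6) = -2*(-6 + O) = 12 - 2*O)
(-25822 - 5429) + S(95, 58) = (-25822 - 5429) + (12 - 2*95) = -31251 + (12 - 190) = -31251 - 178 = -31429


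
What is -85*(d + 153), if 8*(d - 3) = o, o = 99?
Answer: -114495/8 ≈ -14312.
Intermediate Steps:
d = 123/8 (d = 3 + (1/8)*99 = 3 + 99/8 = 123/8 ≈ 15.375)
-85*(d + 153) = -85*(123/8 + 153) = -85*1347/8 = -114495/8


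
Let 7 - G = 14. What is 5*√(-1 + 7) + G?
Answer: -7 + 5*√6 ≈ 5.2475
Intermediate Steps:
G = -7 (G = 7 - 1*14 = 7 - 14 = -7)
5*√(-1 + 7) + G = 5*√(-1 + 7) - 7 = 5*√6 - 7 = -7 + 5*√6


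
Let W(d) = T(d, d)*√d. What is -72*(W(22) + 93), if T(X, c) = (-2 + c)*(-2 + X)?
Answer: -6696 - 28800*√22 ≈ -1.4178e+5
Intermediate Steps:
T(X, c) = (-2 + X)*(-2 + c)
W(d) = √d*(4 + d² - 4*d) (W(d) = (4 - 2*d - 2*d + d*d)*√d = (4 - 2*d - 2*d + d²)*√d = (4 + d² - 4*d)*√d = √d*(4 + d² - 4*d))
-72*(W(22) + 93) = -72*(√22*(4 + 22² - 4*22) + 93) = -72*(√22*(4 + 484 - 88) + 93) = -72*(√22*400 + 93) = -72*(400*√22 + 93) = -72*(93 + 400*√22) = -6696 - 28800*√22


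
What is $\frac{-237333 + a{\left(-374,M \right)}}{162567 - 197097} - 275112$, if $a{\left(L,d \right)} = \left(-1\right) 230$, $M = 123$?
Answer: $- \frac{9499379797}{34530} \approx -2.7511 \cdot 10^{5}$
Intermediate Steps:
$a{\left(L,d \right)} = -230$
$\frac{-237333 + a{\left(-374,M \right)}}{162567 - 197097} - 275112 = \frac{-237333 - 230}{162567 - 197097} - 275112 = - \frac{237563}{-34530} - 275112 = \left(-237563\right) \left(- \frac{1}{34530}\right) - 275112 = \frac{237563}{34530} - 275112 = - \frac{9499379797}{34530}$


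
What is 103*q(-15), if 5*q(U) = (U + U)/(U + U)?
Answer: 103/5 ≈ 20.600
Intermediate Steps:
q(U) = ⅕ (q(U) = ((U + U)/(U + U))/5 = ((2*U)/((2*U)))/5 = ((2*U)*(1/(2*U)))/5 = (⅕)*1 = ⅕)
103*q(-15) = 103*(⅕) = 103/5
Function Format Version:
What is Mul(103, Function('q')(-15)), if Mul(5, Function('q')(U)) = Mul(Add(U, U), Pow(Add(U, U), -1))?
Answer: Rational(103, 5) ≈ 20.600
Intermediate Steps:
Function('q')(U) = Rational(1, 5) (Function('q')(U) = Mul(Rational(1, 5), Mul(Add(U, U), Pow(Add(U, U), -1))) = Mul(Rational(1, 5), Mul(Mul(2, U), Pow(Mul(2, U), -1))) = Mul(Rational(1, 5), Mul(Mul(2, U), Mul(Rational(1, 2), Pow(U, -1)))) = Mul(Rational(1, 5), 1) = Rational(1, 5))
Mul(103, Function('q')(-15)) = Mul(103, Rational(1, 5)) = Rational(103, 5)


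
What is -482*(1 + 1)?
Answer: -964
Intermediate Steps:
-482*(1 + 1) = -482*2 = -241*4 = -964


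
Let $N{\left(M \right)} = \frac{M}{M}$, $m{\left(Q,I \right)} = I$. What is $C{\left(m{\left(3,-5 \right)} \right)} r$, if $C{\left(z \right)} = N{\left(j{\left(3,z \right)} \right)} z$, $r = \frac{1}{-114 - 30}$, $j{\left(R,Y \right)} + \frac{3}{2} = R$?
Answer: $\frac{5}{144} \approx 0.034722$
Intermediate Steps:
$j{\left(R,Y \right)} = - \frac{3}{2} + R$
$N{\left(M \right)} = 1$
$r = - \frac{1}{144}$ ($r = \frac{1}{-144} = - \frac{1}{144} \approx -0.0069444$)
$C{\left(z \right)} = z$ ($C{\left(z \right)} = 1 z = z$)
$C{\left(m{\left(3,-5 \right)} \right)} r = \left(-5\right) \left(- \frac{1}{144}\right) = \frac{5}{144}$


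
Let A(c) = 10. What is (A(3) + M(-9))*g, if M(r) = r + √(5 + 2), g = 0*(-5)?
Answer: 0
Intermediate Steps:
g = 0
M(r) = r + √7
(A(3) + M(-9))*g = (10 + (-9 + √7))*0 = (1 + √7)*0 = 0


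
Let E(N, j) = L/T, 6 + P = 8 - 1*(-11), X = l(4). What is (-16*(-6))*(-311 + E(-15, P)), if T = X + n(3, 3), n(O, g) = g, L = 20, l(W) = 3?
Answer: -29536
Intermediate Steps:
X = 3
P = 13 (P = -6 + (8 - 1*(-11)) = -6 + (8 + 11) = -6 + 19 = 13)
T = 6 (T = 3 + 3 = 6)
E(N, j) = 10/3 (E(N, j) = 20/6 = 20*(⅙) = 10/3)
(-16*(-6))*(-311 + E(-15, P)) = (-16*(-6))*(-311 + 10/3) = 96*(-923/3) = -29536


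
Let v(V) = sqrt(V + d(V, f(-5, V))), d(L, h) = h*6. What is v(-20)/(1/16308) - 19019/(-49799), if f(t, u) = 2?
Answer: 1001/2621 + 32616*I*sqrt(2) ≈ 0.38192 + 46126.0*I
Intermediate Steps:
d(L, h) = 6*h
v(V) = sqrt(12 + V) (v(V) = sqrt(V + 6*2) = sqrt(V + 12) = sqrt(12 + V))
v(-20)/(1/16308) - 19019/(-49799) = sqrt(12 - 20)/(1/16308) - 19019/(-49799) = sqrt(-8)/(1/16308) - 19019*(-1/49799) = (2*I*sqrt(2))*16308 + 1001/2621 = 32616*I*sqrt(2) + 1001/2621 = 1001/2621 + 32616*I*sqrt(2)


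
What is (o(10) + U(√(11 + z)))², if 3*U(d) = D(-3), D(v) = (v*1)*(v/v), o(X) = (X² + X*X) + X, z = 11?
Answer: 43681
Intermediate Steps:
o(X) = X + 2*X² (o(X) = (X² + X²) + X = 2*X² + X = X + 2*X²)
D(v) = v (D(v) = v*1 = v)
U(d) = -1 (U(d) = (⅓)*(-3) = -1)
(o(10) + U(√(11 + z)))² = (10*(1 + 2*10) - 1)² = (10*(1 + 20) - 1)² = (10*21 - 1)² = (210 - 1)² = 209² = 43681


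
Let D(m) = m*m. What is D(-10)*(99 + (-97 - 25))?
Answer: -2300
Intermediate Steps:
D(m) = m**2
D(-10)*(99 + (-97 - 25)) = (-10)**2*(99 + (-97 - 25)) = 100*(99 - 122) = 100*(-23) = -2300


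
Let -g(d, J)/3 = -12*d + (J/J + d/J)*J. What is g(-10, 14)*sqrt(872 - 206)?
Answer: -1116*sqrt(74) ≈ -9600.2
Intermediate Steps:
g(d, J) = 36*d - 3*J*(1 + d/J) (g(d, J) = -3*(-12*d + (J/J + d/J)*J) = -3*(-12*d + (1 + d/J)*J) = -3*(-12*d + J*(1 + d/J)) = 36*d - 3*J*(1 + d/J))
g(-10, 14)*sqrt(872 - 206) = (-3*14 + 33*(-10))*sqrt(872 - 206) = (-42 - 330)*sqrt(666) = -1116*sqrt(74)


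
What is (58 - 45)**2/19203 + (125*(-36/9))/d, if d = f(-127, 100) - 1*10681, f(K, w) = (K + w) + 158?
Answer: 227689/4051833 ≈ 0.056194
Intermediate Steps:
f(K, w) = 158 + K + w
d = -10550 (d = (158 - 127 + 100) - 1*10681 = 131 - 10681 = -10550)
(58 - 45)**2/19203 + (125*(-36/9))/d = (58 - 45)**2/19203 + (125*(-36/9))/(-10550) = 13**2*(1/19203) + (125*(-36*1/9))*(-1/10550) = 169*(1/19203) + (125*(-4))*(-1/10550) = 169/19203 - 500*(-1/10550) = 169/19203 + 10/211 = 227689/4051833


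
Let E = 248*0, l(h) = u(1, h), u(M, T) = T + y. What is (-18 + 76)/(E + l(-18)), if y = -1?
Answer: -58/19 ≈ -3.0526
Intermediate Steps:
u(M, T) = -1 + T (u(M, T) = T - 1 = -1 + T)
l(h) = -1 + h
E = 0
(-18 + 76)/(E + l(-18)) = (-18 + 76)/(0 + (-1 - 18)) = 58/(0 - 19) = 58/(-19) = 58*(-1/19) = -58/19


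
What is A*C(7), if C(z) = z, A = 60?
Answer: 420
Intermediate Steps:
A*C(7) = 60*7 = 420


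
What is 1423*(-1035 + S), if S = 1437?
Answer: 572046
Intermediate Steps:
1423*(-1035 + S) = 1423*(-1035 + 1437) = 1423*402 = 572046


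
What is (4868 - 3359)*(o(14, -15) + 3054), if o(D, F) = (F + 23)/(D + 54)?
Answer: 78347280/17 ≈ 4.6087e+6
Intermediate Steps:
o(D, F) = (23 + F)/(54 + D)
(4868 - 3359)*(o(14, -15) + 3054) = (4868 - 3359)*((23 - 15)/(54 + 14) + 3054) = 1509*(8/68 + 3054) = 1509*((1/68)*8 + 3054) = 1509*(2/17 + 3054) = 1509*(51920/17) = 78347280/17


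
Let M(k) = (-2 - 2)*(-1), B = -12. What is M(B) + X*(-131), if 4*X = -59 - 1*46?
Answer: 13771/4 ≈ 3442.8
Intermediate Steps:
M(k) = 4 (M(k) = -4*(-1) = 4)
X = -105/4 (X = (-59 - 1*46)/4 = (-59 - 46)/4 = (¼)*(-105) = -105/4 ≈ -26.250)
M(B) + X*(-131) = 4 - 105/4*(-131) = 4 + 13755/4 = 13771/4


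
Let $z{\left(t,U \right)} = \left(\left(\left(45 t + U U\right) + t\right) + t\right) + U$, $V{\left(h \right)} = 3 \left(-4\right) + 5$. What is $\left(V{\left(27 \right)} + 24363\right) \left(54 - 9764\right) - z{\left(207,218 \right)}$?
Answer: $-236554231$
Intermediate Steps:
$V{\left(h \right)} = -7$ ($V{\left(h \right)} = -12 + 5 = -7$)
$z{\left(t,U \right)} = U + U^{2} + 47 t$ ($z{\left(t,U \right)} = \left(\left(\left(45 t + U^{2}\right) + t\right) + t\right) + U = \left(\left(\left(U^{2} + 45 t\right) + t\right) + t\right) + U = \left(\left(U^{2} + 46 t\right) + t\right) + U = \left(U^{2} + 47 t\right) + U = U + U^{2} + 47 t$)
$\left(V{\left(27 \right)} + 24363\right) \left(54 - 9764\right) - z{\left(207,218 \right)} = \left(-7 + 24363\right) \left(54 - 9764\right) - \left(218 + 218^{2} + 47 \cdot 207\right) = 24356 \left(-9710\right) - \left(218 + 47524 + 9729\right) = -236496760 - 57471 = -236554231$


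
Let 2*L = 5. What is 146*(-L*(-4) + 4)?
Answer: 2044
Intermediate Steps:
L = 5/2 (L = (½)*5 = 5/2 ≈ 2.5000)
146*(-L*(-4) + 4) = 146*(-1*5/2*(-4) + 4) = 146*(-5/2*(-4) + 4) = 146*(10 + 4) = 146*14 = 2044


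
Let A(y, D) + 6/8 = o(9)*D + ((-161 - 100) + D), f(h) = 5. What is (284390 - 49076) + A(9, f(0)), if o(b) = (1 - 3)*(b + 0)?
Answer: 939869/4 ≈ 2.3497e+5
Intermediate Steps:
o(b) = -2*b
A(y, D) = -1047/4 - 17*D (A(y, D) = -¾ + ((-2*9)*D + ((-161 - 100) + D)) = -¾ + (-18*D + (-261 + D)) = -¾ + (-261 - 17*D) = -1047/4 - 17*D)
(284390 - 49076) + A(9, f(0)) = (284390 - 49076) + (-1047/4 - 17*5) = 235314 + (-1047/4 - 85) = 235314 - 1387/4 = 939869/4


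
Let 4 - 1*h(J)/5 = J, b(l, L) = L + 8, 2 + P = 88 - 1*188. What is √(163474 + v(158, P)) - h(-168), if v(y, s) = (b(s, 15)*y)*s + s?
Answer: -860 + 8*I*√3239 ≈ -860.0 + 455.3*I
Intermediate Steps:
P = -102 (P = -2 + (88 - 1*188) = -2 + (88 - 188) = -2 - 100 = -102)
b(l, L) = 8 + L
h(J) = 20 - 5*J
v(y, s) = s + 23*s*y (v(y, s) = ((8 + 15)*y)*s + s = (23*y)*s + s = 23*s*y + s = s + 23*s*y)
√(163474 + v(158, P)) - h(-168) = √(163474 - 102*(1 + 23*158)) - (20 - 5*(-168)) = √(163474 - 102*(1 + 3634)) - (20 + 840) = √(163474 - 102*3635) - 1*860 = √(163474 - 370770) - 860 = √(-207296) - 860 = 8*I*√3239 - 860 = -860 + 8*I*√3239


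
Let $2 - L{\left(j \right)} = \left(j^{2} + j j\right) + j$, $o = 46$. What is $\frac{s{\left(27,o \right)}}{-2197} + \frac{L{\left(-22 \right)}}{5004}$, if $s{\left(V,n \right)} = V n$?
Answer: $- \frac{2072234}{2748447} \approx -0.75397$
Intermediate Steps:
$L{\left(j \right)} = 2 - j - 2 j^{2}$ ($L{\left(j \right)} = 2 - \left(\left(j^{2} + j j\right) + j\right) = 2 - \left(\left(j^{2} + j^{2}\right) + j\right) = 2 - \left(2 j^{2} + j\right) = 2 - \left(j + 2 j^{2}\right) = 2 - j - 2 j^{2}$)
$\frac{s{\left(27,o \right)}}{-2197} + \frac{L{\left(-22 \right)}}{5004} = \frac{27 \cdot 46}{-2197} + \frac{2 - -22 - 2 \left(-22\right)^{2}}{5004} = 1242 \left(- \frac{1}{2197}\right) + \left(2 + 22 - 968\right) \frac{1}{5004} = - \frac{1242}{2197} + \left(2 + 22 - 968\right) \frac{1}{5004} = - \frac{1242}{2197} - \frac{236}{1251} = - \frac{2072234}{2748447}$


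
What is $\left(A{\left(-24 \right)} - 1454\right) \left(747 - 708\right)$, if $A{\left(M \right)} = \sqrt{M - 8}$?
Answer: $-56706 + 156 i \sqrt{2} \approx -56706.0 + 220.62 i$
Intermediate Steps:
$A{\left(M \right)} = \sqrt{-8 + M}$
$\left(A{\left(-24 \right)} - 1454\right) \left(747 - 708\right) = \left(\sqrt{-8 - 24} - 1454\right) \left(747 - 708\right) = \left(\sqrt{-32} - 1454\right) 39 = \left(4 i \sqrt{2} - 1454\right) 39 = \left(-1454 + 4 i \sqrt{2}\right) 39 = -56706 + 156 i \sqrt{2}$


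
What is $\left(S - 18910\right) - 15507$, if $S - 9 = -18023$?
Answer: $-52431$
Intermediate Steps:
$S = -18014$ ($S = 9 - 18023 = -18014$)
$\left(S - 18910\right) - 15507 = \left(-18014 - 18910\right) - 15507 = -36924 - 15507 = -52431$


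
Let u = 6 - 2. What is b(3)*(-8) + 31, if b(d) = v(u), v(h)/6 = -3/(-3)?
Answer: -17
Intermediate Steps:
u = 4
v(h) = 6 (v(h) = 6*(-3/(-3)) = 6*(-3*(-1/3)) = 6*1 = 6)
b(d) = 6
b(3)*(-8) + 31 = 6*(-8) + 31 = -48 + 31 = -17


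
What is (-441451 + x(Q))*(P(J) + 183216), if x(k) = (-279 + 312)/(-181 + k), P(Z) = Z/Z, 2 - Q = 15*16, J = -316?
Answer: -33889282422434/419 ≈ -8.0881e+10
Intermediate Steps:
Q = -238 (Q = 2 - 15*16 = 2 - 1*240 = 2 - 240 = -238)
P(Z) = 1
x(k) = 33/(-181 + k)
(-441451 + x(Q))*(P(J) + 183216) = (-441451 + 33/(-181 - 238))*(1 + 183216) = (-441451 + 33/(-419))*183217 = (-441451 + 33*(-1/419))*183217 = (-441451 - 33/419)*183217 = -184968002/419*183217 = -33889282422434/419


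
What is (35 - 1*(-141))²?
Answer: 30976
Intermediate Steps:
(35 - 1*(-141))² = (35 + 141)² = 176² = 30976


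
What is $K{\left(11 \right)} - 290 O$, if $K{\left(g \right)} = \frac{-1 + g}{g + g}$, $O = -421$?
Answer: $\frac{1342995}{11} \approx 1.2209 \cdot 10^{5}$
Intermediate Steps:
$K{\left(g \right)} = \frac{-1 + g}{2 g}$
$K{\left(11 \right)} - 290 O = \frac{-1 + 11}{2 \cdot 11} - -122090 = \frac{1}{2} \cdot \frac{1}{11} \cdot 10 + 122090 = \frac{5}{11} + 122090 = \frac{1342995}{11}$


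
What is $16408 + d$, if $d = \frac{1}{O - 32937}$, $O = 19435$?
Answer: $\frac{221540815}{13502} \approx 16408.0$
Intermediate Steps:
$d = - \frac{1}{13502}$ ($d = \frac{1}{19435 - 32937} = \frac{1}{-13502} = - \frac{1}{13502} \approx -7.4063 \cdot 10^{-5}$)
$16408 + d = 16408 - \frac{1}{13502} = \frac{221540815}{13502}$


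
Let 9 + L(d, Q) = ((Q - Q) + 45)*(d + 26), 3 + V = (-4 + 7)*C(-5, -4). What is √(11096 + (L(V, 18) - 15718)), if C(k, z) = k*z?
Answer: 8*I*√14 ≈ 29.933*I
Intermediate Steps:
V = 57 (V = -3 + (-4 + 7)*(-5*(-4)) = -3 + 3*20 = -3 + 60 = 57)
L(d, Q) = 1161 + 45*d (L(d, Q) = -9 + ((Q - Q) + 45)*(d + 26) = -9 + (0 + 45)*(26 + d) = -9 + 45*(26 + d) = -9 + (1170 + 45*d) = 1161 + 45*d)
√(11096 + (L(V, 18) - 15718)) = √(11096 + ((1161 + 45*57) - 15718)) = √(11096 + ((1161 + 2565) - 15718)) = √(11096 + (3726 - 15718)) = √(11096 - 11992) = √(-896) = 8*I*√14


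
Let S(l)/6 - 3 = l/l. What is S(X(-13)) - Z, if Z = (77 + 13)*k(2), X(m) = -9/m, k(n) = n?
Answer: -156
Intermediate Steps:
S(l) = 24 (S(l) = 18 + 6*(l/l) = 18 + 6*1 = 18 + 6 = 24)
Z = 180 (Z = (77 + 13)*2 = 90*2 = 180)
S(X(-13)) - Z = 24 - 1*180 = 24 - 180 = -156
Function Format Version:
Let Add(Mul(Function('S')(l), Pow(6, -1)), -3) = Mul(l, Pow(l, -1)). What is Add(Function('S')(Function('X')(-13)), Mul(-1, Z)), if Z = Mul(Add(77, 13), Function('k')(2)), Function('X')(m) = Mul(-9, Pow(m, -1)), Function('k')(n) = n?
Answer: -156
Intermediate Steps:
Function('S')(l) = 24 (Function('S')(l) = Add(18, Mul(6, Mul(l, Pow(l, -1)))) = Add(18, Mul(6, 1)) = Add(18, 6) = 24)
Z = 180 (Z = Mul(Add(77, 13), 2) = Mul(90, 2) = 180)
Add(Function('S')(Function('X')(-13)), Mul(-1, Z)) = Add(24, Mul(-1, 180)) = Add(24, -180) = -156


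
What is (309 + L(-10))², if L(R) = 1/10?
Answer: 9554281/100 ≈ 95543.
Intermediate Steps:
L(R) = ⅒
(309 + L(-10))² = (309 + ⅒)² = (3091/10)² = 9554281/100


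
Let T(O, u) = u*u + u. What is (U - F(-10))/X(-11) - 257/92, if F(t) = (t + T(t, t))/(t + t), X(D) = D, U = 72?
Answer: -9819/1012 ≈ -9.7026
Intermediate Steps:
T(O, u) = u + u**2 (T(O, u) = u**2 + u = u + u**2)
F(t) = (t + t*(1 + t))/(2*t) (F(t) = (t + t*(1 + t))/(t + t) = (t + t*(1 + t))/((2*t)) = (t + t*(1 + t))*(1/(2*t)) = (t + t*(1 + t))/(2*t))
(U - F(-10))/X(-11) - 257/92 = (72 - (1 + (1/2)*(-10)))/(-11) - 257/92 = (72 - (1 - 5))*(-1/11) - 257*1/92 = (72 - 1*(-4))*(-1/11) - 257/92 = (72 + 4)*(-1/11) - 257/92 = 76*(-1/11) - 257/92 = -76/11 - 257/92 = -9819/1012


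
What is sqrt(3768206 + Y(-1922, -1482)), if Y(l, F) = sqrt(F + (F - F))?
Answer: sqrt(3768206 + I*sqrt(1482)) ≈ 1941.2 + 0.01*I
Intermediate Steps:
Y(l, F) = sqrt(F) (Y(l, F) = sqrt(F + 0) = sqrt(F))
sqrt(3768206 + Y(-1922, -1482)) = sqrt(3768206 + sqrt(-1482)) = sqrt(3768206 + I*sqrt(1482))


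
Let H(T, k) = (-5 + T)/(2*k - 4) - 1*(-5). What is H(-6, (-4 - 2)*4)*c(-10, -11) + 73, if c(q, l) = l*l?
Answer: 36587/52 ≈ 703.60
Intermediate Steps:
c(q, l) = l**2
H(T, k) = 5 + (-5 + T)/(-4 + 2*k) (H(T, k) = (-5 + T)/(-4 + 2*k) + 5 = 5 + (-5 + T)/(-4 + 2*k))
H(-6, (-4 - 2)*4)*c(-10, -11) + 73 = ((-25 - 6 + 10*((-4 - 2)*4))/(2*(-2 + (-4 - 2)*4)))*(-11)**2 + 73 = ((-25 - 6 + 10*(-6*4))/(2*(-2 - 6*4)))*121 + 73 = ((-25 - 6 + 10*(-24))/(2*(-2 - 24)))*121 + 73 = ((1/2)*(-25 - 6 - 240)/(-26))*121 + 73 = ((1/2)*(-1/26)*(-271))*121 + 73 = (271/52)*121 + 73 = 32791/52 + 73 = 36587/52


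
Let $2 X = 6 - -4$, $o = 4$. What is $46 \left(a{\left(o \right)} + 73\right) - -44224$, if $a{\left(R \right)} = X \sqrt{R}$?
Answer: $48042$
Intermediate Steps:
$X = 5$ ($X = \frac{6 - -4}{2} = \frac{6 + 4}{2} = \frac{1}{2} \cdot 10 = 5$)
$a{\left(R \right)} = 5 \sqrt{R}$
$46 \left(a{\left(o \right)} + 73\right) - -44224 = 46 \left(5 \sqrt{4} + 73\right) - -44224 = 46 \left(5 \cdot 2 + 73\right) + 44224 = 46 \left(10 + 73\right) + 44224 = 46 \cdot 83 + 44224 = 3818 + 44224 = 48042$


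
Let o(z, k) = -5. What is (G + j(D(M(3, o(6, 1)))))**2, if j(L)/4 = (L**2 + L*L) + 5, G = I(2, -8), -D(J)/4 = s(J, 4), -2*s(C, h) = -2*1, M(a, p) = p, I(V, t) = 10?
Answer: 24964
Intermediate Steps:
s(C, h) = 1 (s(C, h) = -(-1) = -1/2*(-2) = 1)
D(J) = -4 (D(J) = -4*1 = -4)
G = 10
j(L) = 20 + 8*L**2 (j(L) = 4*((L**2 + L*L) + 5) = 4*((L**2 + L**2) + 5) = 4*(2*L**2 + 5) = 4*(5 + 2*L**2) = 20 + 8*L**2)
(G + j(D(M(3, o(6, 1)))))**2 = (10 + (20 + 8*(-4)**2))**2 = (10 + (20 + 8*16))**2 = (10 + (20 + 128))**2 = (10 + 148)**2 = 158**2 = 24964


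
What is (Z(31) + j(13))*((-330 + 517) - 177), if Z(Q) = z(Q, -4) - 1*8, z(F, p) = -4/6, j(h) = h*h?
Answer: 4810/3 ≈ 1603.3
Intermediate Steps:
j(h) = h**2
z(F, p) = -2/3 (z(F, p) = -4*1/6 = -2/3)
Z(Q) = -26/3 (Z(Q) = -2/3 - 1*8 = -2/3 - 8 = -26/3)
(Z(31) + j(13))*((-330 + 517) - 177) = (-26/3 + 13**2)*((-330 + 517) - 177) = (-26/3 + 169)*(187 - 177) = (481/3)*10 = 4810/3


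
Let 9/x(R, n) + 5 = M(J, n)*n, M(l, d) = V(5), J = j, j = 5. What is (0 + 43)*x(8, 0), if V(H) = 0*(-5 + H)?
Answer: -387/5 ≈ -77.400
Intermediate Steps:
V(H) = 0
J = 5
M(l, d) = 0
x(R, n) = -9/5 (x(R, n) = 9/(-5 + 0*n) = 9/(-5 + 0) = 9/(-5) = 9*(-1/5) = -9/5)
(0 + 43)*x(8, 0) = (0 + 43)*(-9/5) = 43*(-9/5) = -387/5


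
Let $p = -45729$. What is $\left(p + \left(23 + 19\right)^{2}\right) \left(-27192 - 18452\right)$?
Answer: $2006738460$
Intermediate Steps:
$\left(p + \left(23 + 19\right)^{2}\right) \left(-27192 - 18452\right) = \left(-45729 + \left(23 + 19\right)^{2}\right) \left(-27192 - 18452\right) = \left(-45729 + 42^{2}\right) \left(-45644\right) = \left(-45729 + 1764\right) \left(-45644\right) = \left(-43965\right) \left(-45644\right) = 2006738460$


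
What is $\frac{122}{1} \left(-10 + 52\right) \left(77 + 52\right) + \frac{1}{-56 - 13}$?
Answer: $\frac{45608723}{69} \approx 6.61 \cdot 10^{5}$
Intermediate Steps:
$\frac{122}{1} \left(-10 + 52\right) \left(77 + 52\right) + \frac{1}{-56 - 13} = 122 \cdot 1 \cdot 42 \cdot 129 + \frac{1}{-69} = 122 \cdot 5418 - \frac{1}{69} = 660996 - \frac{1}{69} = \frac{45608723}{69}$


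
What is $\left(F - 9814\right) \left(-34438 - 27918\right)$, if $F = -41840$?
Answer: $3220936824$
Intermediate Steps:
$\left(F - 9814\right) \left(-34438 - 27918\right) = \left(-41840 - 9814\right) \left(-34438 - 27918\right) = \left(-51654\right) \left(-62356\right) = 3220936824$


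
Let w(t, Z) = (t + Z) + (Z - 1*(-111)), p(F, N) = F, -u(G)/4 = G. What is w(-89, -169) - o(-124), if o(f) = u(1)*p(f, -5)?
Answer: -812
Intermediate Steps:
u(G) = -4*G
w(t, Z) = 111 + t + 2*Z (w(t, Z) = (Z + t) + (Z + 111) = (Z + t) + (111 + Z) = 111 + t + 2*Z)
o(f) = -4*f (o(f) = (-4*1)*f = -4*f)
w(-89, -169) - o(-124) = (111 - 89 + 2*(-169)) - (-4)*(-124) = (111 - 89 - 338) - 1*496 = -316 - 496 = -812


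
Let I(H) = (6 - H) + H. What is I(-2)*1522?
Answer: 9132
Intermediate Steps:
I(H) = 6
I(-2)*1522 = 6*1522 = 9132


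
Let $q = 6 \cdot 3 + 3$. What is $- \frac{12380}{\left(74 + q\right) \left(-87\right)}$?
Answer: $\frac{2476}{1653} \approx 1.4979$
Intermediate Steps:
$q = 21$ ($q = 18 + 3 = 21$)
$- \frac{12380}{\left(74 + q\right) \left(-87\right)} = - \frac{12380}{\left(74 + 21\right) \left(-87\right)} = - \frac{12380}{95 \left(-87\right)} = - \frac{12380}{-8265} = \left(-12380\right) \left(- \frac{1}{8265}\right) = \frac{2476}{1653}$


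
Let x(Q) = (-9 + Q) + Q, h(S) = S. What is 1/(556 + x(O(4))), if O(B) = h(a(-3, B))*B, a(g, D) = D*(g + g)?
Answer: 1/355 ≈ 0.0028169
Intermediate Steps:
a(g, D) = 2*D*g (a(g, D) = D*(2*g) = 2*D*g)
O(B) = -6*B² (O(B) = (2*B*(-3))*B = (-6*B)*B = -6*B²)
x(Q) = -9 + 2*Q
1/(556 + x(O(4))) = 1/(556 + (-9 + 2*(-6*4²))) = 1/(556 + (-9 + 2*(-6*16))) = 1/(556 + (-9 + 2*(-96))) = 1/(556 + (-9 - 192)) = 1/(556 - 201) = 1/355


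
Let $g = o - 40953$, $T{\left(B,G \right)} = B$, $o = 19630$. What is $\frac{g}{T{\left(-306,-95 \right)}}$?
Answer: $\frac{21323}{306} \approx 69.683$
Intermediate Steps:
$g = -21323$ ($g = 19630 - 40953 = -21323$)
$\frac{g}{T{\left(-306,-95 \right)}} = - \frac{21323}{-306} = \left(-21323\right) \left(- \frac{1}{306}\right) = \frac{21323}{306}$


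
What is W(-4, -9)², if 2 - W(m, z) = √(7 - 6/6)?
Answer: (2 - √6)² ≈ 0.20204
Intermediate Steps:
W(m, z) = 2 - √6 (W(m, z) = 2 - √(7 - 6/6) = 2 - √(7 - 6*⅙) = 2 - √(7 - 1) = 2 - √6)
W(-4, -9)² = (2 - √6)²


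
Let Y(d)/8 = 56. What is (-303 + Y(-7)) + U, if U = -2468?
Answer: -2323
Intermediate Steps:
Y(d) = 448 (Y(d) = 8*56 = 448)
(-303 + Y(-7)) + U = (-303 + 448) - 2468 = 145 - 2468 = -2323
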